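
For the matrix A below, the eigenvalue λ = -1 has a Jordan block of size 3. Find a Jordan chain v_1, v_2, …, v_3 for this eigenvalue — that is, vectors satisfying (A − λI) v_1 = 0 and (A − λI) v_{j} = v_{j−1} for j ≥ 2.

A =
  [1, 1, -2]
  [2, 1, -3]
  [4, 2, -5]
A Jordan chain for λ = -1 of length 3:
v_1 = (-2, -4, -4)ᵀ
v_2 = (2, 2, 4)ᵀ
v_3 = (1, 0, 0)ᵀ

Let N = A − (-1)·I. We want v_3 with N^3 v_3 = 0 but N^2 v_3 ≠ 0; then v_{j-1} := N · v_j for j = 3, …, 2.

Pick v_3 = (1, 0, 0)ᵀ.
Then v_2 = N · v_3 = (2, 2, 4)ᵀ.
Then v_1 = N · v_2 = (-2, -4, -4)ᵀ.

Sanity check: (A − (-1)·I) v_1 = (0, 0, 0)ᵀ = 0. ✓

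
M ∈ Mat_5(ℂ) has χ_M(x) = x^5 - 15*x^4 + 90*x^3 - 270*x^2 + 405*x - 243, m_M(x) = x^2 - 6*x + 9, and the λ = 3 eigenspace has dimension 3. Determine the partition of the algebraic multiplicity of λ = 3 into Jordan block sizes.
Block sizes for λ = 3: [2, 2, 1]

Step 1 — from the characteristic polynomial, algebraic multiplicity of λ = 3 is 5. From dim ker(M − (3)·I) = 3, there are exactly 3 Jordan blocks for λ = 3.
Step 2 — from the minimal polynomial, the factor (x − 3)^2 tells us the largest block for λ = 3 has size 2.
Step 3 — with total size 5, 3 blocks, and largest block 2, the block sizes (in nonincreasing order) are [2, 2, 1].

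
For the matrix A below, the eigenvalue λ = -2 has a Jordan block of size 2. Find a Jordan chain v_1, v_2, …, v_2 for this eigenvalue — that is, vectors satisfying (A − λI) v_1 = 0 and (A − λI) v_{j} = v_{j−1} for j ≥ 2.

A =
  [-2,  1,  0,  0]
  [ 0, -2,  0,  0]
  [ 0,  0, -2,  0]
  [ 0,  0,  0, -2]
A Jordan chain for λ = -2 of length 2:
v_1 = (1, 0, 0, 0)ᵀ
v_2 = (0, 1, 0, 0)ᵀ

Let N = A − (-2)·I. We want v_2 with N^2 v_2 = 0 but N^1 v_2 ≠ 0; then v_{j-1} := N · v_j for j = 2, …, 2.

Pick v_2 = (0, 1, 0, 0)ᵀ.
Then v_1 = N · v_2 = (1, 0, 0, 0)ᵀ.

Sanity check: (A − (-2)·I) v_1 = (0, 0, 0, 0)ᵀ = 0. ✓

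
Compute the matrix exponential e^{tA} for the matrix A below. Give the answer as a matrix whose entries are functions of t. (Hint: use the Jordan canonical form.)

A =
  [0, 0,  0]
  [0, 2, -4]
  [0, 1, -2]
e^{tA} =
  [1, 0, 0]
  [0, 2*t + 1, -4*t]
  [0, t, 1 - 2*t]

Strategy: write A = P · J · P⁻¹ where J is a Jordan canonical form, so e^{tA} = P · e^{tJ} · P⁻¹, and e^{tJ} can be computed block-by-block.

A has Jordan form
J =
  [0, 1, 0]
  [0, 0, 0]
  [0, 0, 0]
(up to reordering of blocks).

Per-block formulas:
  For a 1×1 block at λ = 0: exp(t · [0]) = [e^(0t)].
  For a 2×2 Jordan block J_2(0): exp(t · J_2(0)) = e^(0t)·(I + t·N), where N is the 2×2 nilpotent shift.

After assembling e^{tJ} and conjugating by P, we get:

e^{tA} =
  [1, 0, 0]
  [0, 2*t + 1, -4*t]
  [0, t, 1 - 2*t]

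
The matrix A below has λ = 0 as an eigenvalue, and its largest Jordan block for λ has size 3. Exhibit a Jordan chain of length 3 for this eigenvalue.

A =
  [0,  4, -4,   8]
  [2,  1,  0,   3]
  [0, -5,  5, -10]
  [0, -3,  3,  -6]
A Jordan chain for λ = 0 of length 3:
v_1 = (8, 2, -10, -6)ᵀ
v_2 = (0, 2, 0, 0)ᵀ
v_3 = (1, 0, 0, 0)ᵀ

Let N = A − (0)·I. We want v_3 with N^3 v_3 = 0 but N^2 v_3 ≠ 0; then v_{j-1} := N · v_j for j = 3, …, 2.

Pick v_3 = (1, 0, 0, 0)ᵀ.
Then v_2 = N · v_3 = (0, 2, 0, 0)ᵀ.
Then v_1 = N · v_2 = (8, 2, -10, -6)ᵀ.

Sanity check: (A − (0)·I) v_1 = (0, 0, 0, 0)ᵀ = 0. ✓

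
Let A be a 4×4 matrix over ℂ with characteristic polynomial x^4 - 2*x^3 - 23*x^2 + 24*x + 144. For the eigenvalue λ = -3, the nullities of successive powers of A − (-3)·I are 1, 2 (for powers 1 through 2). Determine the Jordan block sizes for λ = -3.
Block sizes for λ = -3: [2]

From the dimensions of kernels of powers, the number of Jordan blocks of size at least j is d_j − d_{j−1} where d_j = dim ker(N^j) (with d_0 = 0). Computing the differences gives [1, 1].
The number of blocks of size exactly k is (#blocks of size ≥ k) − (#blocks of size ≥ k + 1), so the partition is: 1 block(s) of size 2.
In nonincreasing order the block sizes are [2].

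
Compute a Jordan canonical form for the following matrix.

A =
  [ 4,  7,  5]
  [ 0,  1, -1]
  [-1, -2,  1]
J_3(2)

The characteristic polynomial is
  det(x·I − A) = x^3 - 6*x^2 + 12*x - 8 = (x - 2)^3

Eigenvalues and multiplicities (the geometric multiplicity of λ is n − rank(A − λI), which equals the number of Jordan blocks for λ):
  λ = 2: algebraic multiplicity = 3, geometric multiplicity = 1

Determining the block sizes for each eigenvalue:
  λ = 2: one block (gm = 1), so the single block has size am = 3 → block sizes [3]

Assembling the blocks gives a Jordan form
J =
  [2, 1, 0]
  [0, 2, 1]
  [0, 0, 2]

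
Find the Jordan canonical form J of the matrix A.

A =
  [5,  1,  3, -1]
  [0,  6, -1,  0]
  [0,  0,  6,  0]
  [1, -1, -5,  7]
J_3(6) ⊕ J_1(6)

The characteristic polynomial is
  det(x·I − A) = x^4 - 24*x^3 + 216*x^2 - 864*x + 1296 = (x - 6)^4

Eigenvalues and multiplicities (the geometric multiplicity of λ is n − rank(A − λI), which equals the number of Jordan blocks for λ):
  λ = 6: algebraic multiplicity = 4, geometric multiplicity = 2

Determining the block sizes for each eigenvalue:
  λ = 6: with am = 4 and gm = 2, the partition is not yet determined (e.g. several partitions of 4 into 2 parts exist). Let N = A − (6)·I. Computing rank(N^1) = 2, rank(N^2) = 1, rank(N^3) = 0; the number of blocks of size ≥ j is rank(N^{j−1}) − rank(N^j), giving [2, 1, 1]. So we have 1 block(s) of size 3, 1 block(s) of size 1 → block sizes [3, 1]

Assembling the blocks gives a Jordan form
J =
  [6, 1, 0, 0]
  [0, 6, 1, 0]
  [0, 0, 6, 0]
  [0, 0, 0, 6]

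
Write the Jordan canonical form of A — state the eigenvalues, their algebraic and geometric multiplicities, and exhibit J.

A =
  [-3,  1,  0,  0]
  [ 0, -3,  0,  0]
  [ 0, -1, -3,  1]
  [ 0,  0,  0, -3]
J_2(-3) ⊕ J_2(-3)

The characteristic polynomial is
  det(x·I − A) = x^4 + 12*x^3 + 54*x^2 + 108*x + 81 = (x + 3)^4

Eigenvalues and multiplicities (the geometric multiplicity of λ is n − rank(A − λI), which equals the number of Jordan blocks for λ):
  λ = -3: algebraic multiplicity = 4, geometric multiplicity = 2

Determining the block sizes for each eigenvalue:
  λ = -3: with am = 4 and gm = 2, the partition is not yet determined (e.g. several partitions of 4 into 2 parts exist). Let N = A − (-3)·I. Computing rank(N^1) = 2, rank(N^2) = 0; the number of blocks of size ≥ j is rank(N^{j−1}) − rank(N^j), giving [2, 2]. So we have 2 block(s) of size 2 → block sizes [2, 2]

Assembling the blocks gives a Jordan form
J =
  [-3,  1,  0,  0]
  [ 0, -3,  0,  0]
  [ 0,  0, -3,  1]
  [ 0,  0,  0, -3]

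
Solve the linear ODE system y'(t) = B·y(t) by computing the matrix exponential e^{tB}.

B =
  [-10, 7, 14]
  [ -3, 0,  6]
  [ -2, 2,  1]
e^{tB} =
  [-7*t*exp(-3*t) + exp(-3*t), 7*t*exp(-3*t), 14*t*exp(-3*t)]
  [-3*t*exp(-3*t), 3*t*exp(-3*t) + exp(-3*t), 6*t*exp(-3*t)]
  [-2*t*exp(-3*t), 2*t*exp(-3*t), 4*t*exp(-3*t) + exp(-3*t)]

Strategy: write B = P · J · P⁻¹ where J is a Jordan canonical form, so e^{tB} = P · e^{tJ} · P⁻¹, and e^{tJ} can be computed block-by-block.

B has Jordan form
J =
  [-3,  1,  0]
  [ 0, -3,  0]
  [ 0,  0, -3]
(up to reordering of blocks).

Per-block formulas:
  For a 1×1 block at λ = -3: exp(t · [-3]) = [e^(-3t)].
  For a 2×2 Jordan block J_2(-3): exp(t · J_2(-3)) = e^(-3t)·(I + t·N), where N is the 2×2 nilpotent shift.

After assembling e^{tJ} and conjugating by P, we get:

e^{tB} =
  [-7*t*exp(-3*t) + exp(-3*t), 7*t*exp(-3*t), 14*t*exp(-3*t)]
  [-3*t*exp(-3*t), 3*t*exp(-3*t) + exp(-3*t), 6*t*exp(-3*t)]
  [-2*t*exp(-3*t), 2*t*exp(-3*t), 4*t*exp(-3*t) + exp(-3*t)]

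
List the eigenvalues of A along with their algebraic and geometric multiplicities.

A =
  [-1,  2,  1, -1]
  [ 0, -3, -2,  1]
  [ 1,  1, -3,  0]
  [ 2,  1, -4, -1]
λ = -2: alg = 4, geom = 2

Step 1 — factor the characteristic polynomial to read off the algebraic multiplicities:
  χ_A(x) = (x + 2)^4

Step 2 — compute geometric multiplicities via the rank-nullity identity g(λ) = n − rank(A − λI):
  rank(A − (-2)·I) = 2, so dim ker(A − (-2)·I) = n − 2 = 2

Summary:
  λ = -2: algebraic multiplicity = 4, geometric multiplicity = 2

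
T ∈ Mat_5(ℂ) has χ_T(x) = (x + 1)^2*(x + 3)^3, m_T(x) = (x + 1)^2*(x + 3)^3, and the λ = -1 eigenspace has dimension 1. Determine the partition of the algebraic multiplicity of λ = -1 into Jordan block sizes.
Block sizes for λ = -1: [2]

Step 1 — from the characteristic polynomial, algebraic multiplicity of λ = -1 is 2. From dim ker(T − (-1)·I) = 1, there are exactly 1 Jordan blocks for λ = -1.
Step 2 — from the minimal polynomial, the factor (x + 1)^2 tells us the largest block for λ = -1 has size 2.
Step 3 — with total size 2, 1 blocks, and largest block 2, the block sizes (in nonincreasing order) are [2].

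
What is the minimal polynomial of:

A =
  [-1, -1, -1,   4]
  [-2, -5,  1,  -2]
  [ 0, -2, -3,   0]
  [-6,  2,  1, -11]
x^3 + 15*x^2 + 75*x + 125

The characteristic polynomial is χ_A(x) = (x + 5)^4, so the eigenvalues are known. The minimal polynomial is
  m_A(x) = Π_λ (x − λ)^{k_λ}
where k_λ is the size of the *largest* Jordan block for λ (equivalently, the smallest k with (A − λI)^k v = 0 for every generalised eigenvector v of λ).

  λ = -5: largest Jordan block has size 3, contributing (x + 5)^3

So m_A(x) = (x + 5)^3 = x^3 + 15*x^2 + 75*x + 125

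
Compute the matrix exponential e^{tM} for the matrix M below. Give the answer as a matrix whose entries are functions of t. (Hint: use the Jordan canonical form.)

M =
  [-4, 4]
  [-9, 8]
e^{tM} =
  [-6*t*exp(2*t) + exp(2*t), 4*t*exp(2*t)]
  [-9*t*exp(2*t), 6*t*exp(2*t) + exp(2*t)]

Strategy: write M = P · J · P⁻¹ where J is a Jordan canonical form, so e^{tM} = P · e^{tJ} · P⁻¹, and e^{tJ} can be computed block-by-block.

M has Jordan form
J =
  [2, 1]
  [0, 2]
(up to reordering of blocks).

Per-block formulas:
  For a 2×2 Jordan block J_2(2): exp(t · J_2(2)) = e^(2t)·(I + t·N), where N is the 2×2 nilpotent shift.

After assembling e^{tJ} and conjugating by P, we get:

e^{tM} =
  [-6*t*exp(2*t) + exp(2*t), 4*t*exp(2*t)]
  [-9*t*exp(2*t), 6*t*exp(2*t) + exp(2*t)]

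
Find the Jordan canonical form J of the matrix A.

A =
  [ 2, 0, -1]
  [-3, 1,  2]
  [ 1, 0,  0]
J_3(1)

The characteristic polynomial is
  det(x·I − A) = x^3 - 3*x^2 + 3*x - 1 = (x - 1)^3

Eigenvalues and multiplicities (the geometric multiplicity of λ is n − rank(A − λI), which equals the number of Jordan blocks for λ):
  λ = 1: algebraic multiplicity = 3, geometric multiplicity = 1

Determining the block sizes for each eigenvalue:
  λ = 1: one block (gm = 1), so the single block has size am = 3 → block sizes [3]

Assembling the blocks gives a Jordan form
J =
  [1, 1, 0]
  [0, 1, 1]
  [0, 0, 1]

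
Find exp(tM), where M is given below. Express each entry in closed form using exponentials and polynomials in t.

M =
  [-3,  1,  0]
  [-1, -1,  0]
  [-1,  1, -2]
e^{tM} =
  [-t*exp(-2*t) + exp(-2*t), t*exp(-2*t), 0]
  [-t*exp(-2*t), t*exp(-2*t) + exp(-2*t), 0]
  [-t*exp(-2*t), t*exp(-2*t), exp(-2*t)]

Strategy: write M = P · J · P⁻¹ where J is a Jordan canonical form, so e^{tM} = P · e^{tJ} · P⁻¹, and e^{tJ} can be computed block-by-block.

M has Jordan form
J =
  [-2,  1,  0]
  [ 0, -2,  0]
  [ 0,  0, -2]
(up to reordering of blocks).

Per-block formulas:
  For a 2×2 Jordan block J_2(-2): exp(t · J_2(-2)) = e^(-2t)·(I + t·N), where N is the 2×2 nilpotent shift.
  For a 1×1 block at λ = -2: exp(t · [-2]) = [e^(-2t)].

After assembling e^{tJ} and conjugating by P, we get:

e^{tM} =
  [-t*exp(-2*t) + exp(-2*t), t*exp(-2*t), 0]
  [-t*exp(-2*t), t*exp(-2*t) + exp(-2*t), 0]
  [-t*exp(-2*t), t*exp(-2*t), exp(-2*t)]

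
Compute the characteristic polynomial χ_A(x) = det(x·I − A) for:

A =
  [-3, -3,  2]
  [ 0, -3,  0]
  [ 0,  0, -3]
x^3 + 9*x^2 + 27*x + 27

Expanding det(x·I − A) (e.g. by cofactor expansion or by noting that A is similar to its Jordan form J, which has the same characteristic polynomial as A) gives
  χ_A(x) = x^3 + 9*x^2 + 27*x + 27
which factors as (x + 3)^3. The eigenvalues (with algebraic multiplicities) are λ = -3 with multiplicity 3.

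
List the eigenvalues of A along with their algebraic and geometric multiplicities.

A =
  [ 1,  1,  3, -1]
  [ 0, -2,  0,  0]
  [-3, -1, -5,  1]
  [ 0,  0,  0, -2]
λ = -2: alg = 4, geom = 3

Step 1 — factor the characteristic polynomial to read off the algebraic multiplicities:
  χ_A(x) = (x + 2)^4

Step 2 — compute geometric multiplicities via the rank-nullity identity g(λ) = n − rank(A − λI):
  rank(A − (-2)·I) = 1, so dim ker(A − (-2)·I) = n − 1 = 3

Summary:
  λ = -2: algebraic multiplicity = 4, geometric multiplicity = 3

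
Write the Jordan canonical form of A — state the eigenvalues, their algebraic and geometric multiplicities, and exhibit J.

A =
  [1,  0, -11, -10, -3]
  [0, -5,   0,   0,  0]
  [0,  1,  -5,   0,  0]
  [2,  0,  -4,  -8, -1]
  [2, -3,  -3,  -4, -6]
J_2(-5) ⊕ J_1(-5) ⊕ J_2(-4)

The characteristic polynomial is
  det(x·I − A) = x^5 + 23*x^4 + 211*x^3 + 965*x^2 + 2200*x + 2000 = (x + 4)^2*(x + 5)^3

Eigenvalues and multiplicities (the geometric multiplicity of λ is n − rank(A − λI), which equals the number of Jordan blocks for λ):
  λ = -5: algebraic multiplicity = 3, geometric multiplicity = 2
  λ = -4: algebraic multiplicity = 2, geometric multiplicity = 1

Determining the block sizes for each eigenvalue:
  λ = -5: 2 blocks summing to 3 forces exactly one block of size 2 and the rest size 1 → block sizes [2, 1]
  λ = -4: one block (gm = 1), so the single block has size am = 2 → block sizes [2]

Assembling the blocks gives a Jordan form
J =
  [-5,  1,  0,  0,  0]
  [ 0, -5,  0,  0,  0]
  [ 0,  0, -5,  0,  0]
  [ 0,  0,  0, -4,  1]
  [ 0,  0,  0,  0, -4]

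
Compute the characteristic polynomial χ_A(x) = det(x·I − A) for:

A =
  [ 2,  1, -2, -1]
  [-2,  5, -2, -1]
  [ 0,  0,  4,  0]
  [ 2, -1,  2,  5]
x^4 - 16*x^3 + 96*x^2 - 256*x + 256

Expanding det(x·I − A) (e.g. by cofactor expansion or by noting that A is similar to its Jordan form J, which has the same characteristic polynomial as A) gives
  χ_A(x) = x^4 - 16*x^3 + 96*x^2 - 256*x + 256
which factors as (x - 4)^4. The eigenvalues (with algebraic multiplicities) are λ = 4 with multiplicity 4.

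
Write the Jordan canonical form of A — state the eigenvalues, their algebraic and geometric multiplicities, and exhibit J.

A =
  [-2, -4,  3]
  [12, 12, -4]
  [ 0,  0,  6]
J_1(4) ⊕ J_2(6)

The characteristic polynomial is
  det(x·I − A) = x^3 - 16*x^2 + 84*x - 144 = (x - 6)^2*(x - 4)

Eigenvalues and multiplicities (the geometric multiplicity of λ is n − rank(A − λI), which equals the number of Jordan blocks for λ):
  λ = 4: algebraic multiplicity = 1, geometric multiplicity = 1
  λ = 6: algebraic multiplicity = 2, geometric multiplicity = 1

Determining the block sizes for each eigenvalue:
  λ = 4: one block (gm = 1), so the single block has size am = 1 → block sizes [1]
  λ = 6: one block (gm = 1), so the single block has size am = 2 → block sizes [2]

Assembling the blocks gives a Jordan form
J =
  [4, 0, 0]
  [0, 6, 1]
  [0, 0, 6]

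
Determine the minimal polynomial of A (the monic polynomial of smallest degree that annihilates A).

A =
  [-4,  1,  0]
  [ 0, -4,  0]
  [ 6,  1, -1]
x^3 + 9*x^2 + 24*x + 16

The characteristic polynomial is χ_A(x) = (x + 1)*(x + 4)^2, so the eigenvalues are known. The minimal polynomial is
  m_A(x) = Π_λ (x − λ)^{k_λ}
where k_λ is the size of the *largest* Jordan block for λ (equivalently, the smallest k with (A − λI)^k v = 0 for every generalised eigenvector v of λ).

  λ = -4: largest Jordan block has size 2, contributing (x + 4)^2
  λ = -1: largest Jordan block has size 1, contributing (x + 1)

So m_A(x) = (x + 1)*(x + 4)^2 = x^3 + 9*x^2 + 24*x + 16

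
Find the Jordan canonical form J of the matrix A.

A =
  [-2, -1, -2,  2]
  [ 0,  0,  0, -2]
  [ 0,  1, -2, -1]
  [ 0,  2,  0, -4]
J_2(-2) ⊕ J_2(-2)

The characteristic polynomial is
  det(x·I − A) = x^4 + 8*x^3 + 24*x^2 + 32*x + 16 = (x + 2)^4

Eigenvalues and multiplicities (the geometric multiplicity of λ is n − rank(A − λI), which equals the number of Jordan blocks for λ):
  λ = -2: algebraic multiplicity = 4, geometric multiplicity = 2

Determining the block sizes for each eigenvalue:
  λ = -2: with am = 4 and gm = 2, the partition is not yet determined (e.g. several partitions of 4 into 2 parts exist). Let N = A − (-2)·I. Computing rank(N^1) = 2, rank(N^2) = 0; the number of blocks of size ≥ j is rank(N^{j−1}) − rank(N^j), giving [2, 2]. So we have 2 block(s) of size 2 → block sizes [2, 2]

Assembling the blocks gives a Jordan form
J =
  [-2,  1,  0,  0]
  [ 0, -2,  0,  0]
  [ 0,  0, -2,  1]
  [ 0,  0,  0, -2]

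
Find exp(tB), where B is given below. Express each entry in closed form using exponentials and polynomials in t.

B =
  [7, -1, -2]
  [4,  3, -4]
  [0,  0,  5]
e^{tB} =
  [2*t*exp(5*t) + exp(5*t), -t*exp(5*t), -2*t*exp(5*t)]
  [4*t*exp(5*t), -2*t*exp(5*t) + exp(5*t), -4*t*exp(5*t)]
  [0, 0, exp(5*t)]

Strategy: write B = P · J · P⁻¹ where J is a Jordan canonical form, so e^{tB} = P · e^{tJ} · P⁻¹, and e^{tJ} can be computed block-by-block.

B has Jordan form
J =
  [5, 1, 0]
  [0, 5, 0]
  [0, 0, 5]
(up to reordering of blocks).

Per-block formulas:
  For a 1×1 block at λ = 5: exp(t · [5]) = [e^(5t)].
  For a 2×2 Jordan block J_2(5): exp(t · J_2(5)) = e^(5t)·(I + t·N), where N is the 2×2 nilpotent shift.

After assembling e^{tJ} and conjugating by P, we get:

e^{tB} =
  [2*t*exp(5*t) + exp(5*t), -t*exp(5*t), -2*t*exp(5*t)]
  [4*t*exp(5*t), -2*t*exp(5*t) + exp(5*t), -4*t*exp(5*t)]
  [0, 0, exp(5*t)]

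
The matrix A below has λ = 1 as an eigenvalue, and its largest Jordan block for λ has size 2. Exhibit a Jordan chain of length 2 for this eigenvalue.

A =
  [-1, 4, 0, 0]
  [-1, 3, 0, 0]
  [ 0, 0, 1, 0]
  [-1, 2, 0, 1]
A Jordan chain for λ = 1 of length 2:
v_1 = (-2, -1, 0, -1)ᵀ
v_2 = (1, 0, 0, 0)ᵀ

Let N = A − (1)·I. We want v_2 with N^2 v_2 = 0 but N^1 v_2 ≠ 0; then v_{j-1} := N · v_j for j = 2, …, 2.

Pick v_2 = (1, 0, 0, 0)ᵀ.
Then v_1 = N · v_2 = (-2, -1, 0, -1)ᵀ.

Sanity check: (A − (1)·I) v_1 = (0, 0, 0, 0)ᵀ = 0. ✓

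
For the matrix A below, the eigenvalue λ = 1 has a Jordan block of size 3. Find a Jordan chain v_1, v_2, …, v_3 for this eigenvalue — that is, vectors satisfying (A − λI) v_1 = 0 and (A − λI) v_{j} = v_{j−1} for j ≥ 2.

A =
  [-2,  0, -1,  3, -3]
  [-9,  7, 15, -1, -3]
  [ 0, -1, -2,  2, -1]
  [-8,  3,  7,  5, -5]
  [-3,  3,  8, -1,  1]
A Jordan chain for λ = 1 of length 3:
v_1 = (-1, -1, 0, 0, 1)ᵀ
v_2 = (2, 0, 1, 1, -1)ᵀ
v_3 = (0, 5, -2, 0, 0)ᵀ

Let N = A − (1)·I. We want v_3 with N^3 v_3 = 0 but N^2 v_3 ≠ 0; then v_{j-1} := N · v_j for j = 3, …, 2.

Pick v_3 = (0, 5, -2, 0, 0)ᵀ.
Then v_2 = N · v_3 = (2, 0, 1, 1, -1)ᵀ.
Then v_1 = N · v_2 = (-1, -1, 0, 0, 1)ᵀ.

Sanity check: (A − (1)·I) v_1 = (0, 0, 0, 0, 0)ᵀ = 0. ✓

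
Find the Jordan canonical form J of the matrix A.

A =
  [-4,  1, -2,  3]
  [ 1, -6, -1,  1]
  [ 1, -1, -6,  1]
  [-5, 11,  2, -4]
J_3(-5) ⊕ J_1(-5)

The characteristic polynomial is
  det(x·I − A) = x^4 + 20*x^3 + 150*x^2 + 500*x + 625 = (x + 5)^4

Eigenvalues and multiplicities (the geometric multiplicity of λ is n − rank(A − λI), which equals the number of Jordan blocks for λ):
  λ = -5: algebraic multiplicity = 4, geometric multiplicity = 2

Determining the block sizes for each eigenvalue:
  λ = -5: with am = 4 and gm = 2, the partition is not yet determined (e.g. several partitions of 4 into 2 parts exist). Let N = A − (-5)·I. Computing rank(N^1) = 2, rank(N^2) = 1, rank(N^3) = 0; the number of blocks of size ≥ j is rank(N^{j−1}) − rank(N^j), giving [2, 1, 1]. So we have 1 block(s) of size 3, 1 block(s) of size 1 → block sizes [3, 1]

Assembling the blocks gives a Jordan form
J =
  [-5,  1,  0,  0]
  [ 0, -5,  1,  0]
  [ 0,  0, -5,  0]
  [ 0,  0,  0, -5]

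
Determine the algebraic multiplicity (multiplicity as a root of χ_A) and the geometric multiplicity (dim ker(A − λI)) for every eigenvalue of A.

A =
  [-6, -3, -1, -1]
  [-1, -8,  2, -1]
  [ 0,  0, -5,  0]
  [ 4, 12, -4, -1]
λ = -5: alg = 4, geom = 2

Step 1 — factor the characteristic polynomial to read off the algebraic multiplicities:
  χ_A(x) = (x + 5)^4

Step 2 — compute geometric multiplicities via the rank-nullity identity g(λ) = n − rank(A − λI):
  rank(A − (-5)·I) = 2, so dim ker(A − (-5)·I) = n − 2 = 2

Summary:
  λ = -5: algebraic multiplicity = 4, geometric multiplicity = 2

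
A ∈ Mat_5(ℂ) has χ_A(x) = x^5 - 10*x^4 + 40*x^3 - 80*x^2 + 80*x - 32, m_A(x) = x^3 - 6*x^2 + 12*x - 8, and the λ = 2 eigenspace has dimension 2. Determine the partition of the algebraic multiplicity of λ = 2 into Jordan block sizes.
Block sizes for λ = 2: [3, 2]

Step 1 — from the characteristic polynomial, algebraic multiplicity of λ = 2 is 5. From dim ker(A − (2)·I) = 2, there are exactly 2 Jordan blocks for λ = 2.
Step 2 — from the minimal polynomial, the factor (x − 2)^3 tells us the largest block for λ = 2 has size 3.
Step 3 — with total size 5, 2 blocks, and largest block 3, the block sizes (in nonincreasing order) are [3, 2].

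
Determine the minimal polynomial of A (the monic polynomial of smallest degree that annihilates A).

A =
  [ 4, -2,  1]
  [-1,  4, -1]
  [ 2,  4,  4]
x^3 - 12*x^2 + 48*x - 64

The characteristic polynomial is χ_A(x) = (x - 4)^3, so the eigenvalues are known. The minimal polynomial is
  m_A(x) = Π_λ (x − λ)^{k_λ}
where k_λ is the size of the *largest* Jordan block for λ (equivalently, the smallest k with (A − λI)^k v = 0 for every generalised eigenvector v of λ).

  λ = 4: largest Jordan block has size 3, contributing (x − 4)^3

So m_A(x) = (x - 4)^3 = x^3 - 12*x^2 + 48*x - 64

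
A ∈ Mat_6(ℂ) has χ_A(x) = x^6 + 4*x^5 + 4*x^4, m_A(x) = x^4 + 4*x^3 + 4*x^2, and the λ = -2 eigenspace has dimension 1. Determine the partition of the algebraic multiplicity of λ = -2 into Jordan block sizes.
Block sizes for λ = -2: [2]

Step 1 — from the characteristic polynomial, algebraic multiplicity of λ = -2 is 2. From dim ker(A − (-2)·I) = 1, there are exactly 1 Jordan blocks for λ = -2.
Step 2 — from the minimal polynomial, the factor (x + 2)^2 tells us the largest block for λ = -2 has size 2.
Step 3 — with total size 2, 1 blocks, and largest block 2, the block sizes (in nonincreasing order) are [2].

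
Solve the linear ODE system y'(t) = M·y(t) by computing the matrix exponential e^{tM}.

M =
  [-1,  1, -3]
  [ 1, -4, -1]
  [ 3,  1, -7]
e^{tM} =
  [t^2*exp(-4*t)/2 + 3*t*exp(-4*t) + exp(-4*t), t*exp(-4*t), -t^2*exp(-4*t)/2 - 3*t*exp(-4*t)]
  [t*exp(-4*t), exp(-4*t), -t*exp(-4*t)]
  [t^2*exp(-4*t)/2 + 3*t*exp(-4*t), t*exp(-4*t), -t^2*exp(-4*t)/2 - 3*t*exp(-4*t) + exp(-4*t)]

Strategy: write M = P · J · P⁻¹ where J is a Jordan canonical form, so e^{tM} = P · e^{tJ} · P⁻¹, and e^{tJ} can be computed block-by-block.

M has Jordan form
J =
  [-4,  1,  0]
  [ 0, -4,  1]
  [ 0,  0, -4]
(up to reordering of blocks).

Per-block formulas:
  For a 3×3 Jordan block J_3(-4): exp(t · J_3(-4)) = e^(-4t)·(I + t·N + (t^2/2)·N^2), where N is the 3×3 nilpotent shift.

After assembling e^{tJ} and conjugating by P, we get:

e^{tM} =
  [t^2*exp(-4*t)/2 + 3*t*exp(-4*t) + exp(-4*t), t*exp(-4*t), -t^2*exp(-4*t)/2 - 3*t*exp(-4*t)]
  [t*exp(-4*t), exp(-4*t), -t*exp(-4*t)]
  [t^2*exp(-4*t)/2 + 3*t*exp(-4*t), t*exp(-4*t), -t^2*exp(-4*t)/2 - 3*t*exp(-4*t) + exp(-4*t)]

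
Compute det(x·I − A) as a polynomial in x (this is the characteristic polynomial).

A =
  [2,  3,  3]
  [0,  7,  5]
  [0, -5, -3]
x^3 - 6*x^2 + 12*x - 8

Expanding det(x·I − A) (e.g. by cofactor expansion or by noting that A is similar to its Jordan form J, which has the same characteristic polynomial as A) gives
  χ_A(x) = x^3 - 6*x^2 + 12*x - 8
which factors as (x - 2)^3. The eigenvalues (with algebraic multiplicities) are λ = 2 with multiplicity 3.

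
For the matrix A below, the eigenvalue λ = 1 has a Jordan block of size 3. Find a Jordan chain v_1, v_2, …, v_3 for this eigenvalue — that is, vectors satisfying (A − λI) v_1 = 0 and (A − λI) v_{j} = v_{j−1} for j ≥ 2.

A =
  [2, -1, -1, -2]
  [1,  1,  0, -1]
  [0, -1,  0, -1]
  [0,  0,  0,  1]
A Jordan chain for λ = 1 of length 3:
v_1 = (0, 1, -1, 0)ᵀ
v_2 = (1, 1, 0, 0)ᵀ
v_3 = (1, 0, 0, 0)ᵀ

Let N = A − (1)·I. We want v_3 with N^3 v_3 = 0 but N^2 v_3 ≠ 0; then v_{j-1} := N · v_j for j = 3, …, 2.

Pick v_3 = (1, 0, 0, 0)ᵀ.
Then v_2 = N · v_3 = (1, 1, 0, 0)ᵀ.
Then v_1 = N · v_2 = (0, 1, -1, 0)ᵀ.

Sanity check: (A − (1)·I) v_1 = (0, 0, 0, 0)ᵀ = 0. ✓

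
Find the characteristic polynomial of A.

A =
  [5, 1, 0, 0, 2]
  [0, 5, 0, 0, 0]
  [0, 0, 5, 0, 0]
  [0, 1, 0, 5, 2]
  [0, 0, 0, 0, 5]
x^5 - 25*x^4 + 250*x^3 - 1250*x^2 + 3125*x - 3125

Expanding det(x·I − A) (e.g. by cofactor expansion or by noting that A is similar to its Jordan form J, which has the same characteristic polynomial as A) gives
  χ_A(x) = x^5 - 25*x^4 + 250*x^3 - 1250*x^2 + 3125*x - 3125
which factors as (x - 5)^5. The eigenvalues (with algebraic multiplicities) are λ = 5 with multiplicity 5.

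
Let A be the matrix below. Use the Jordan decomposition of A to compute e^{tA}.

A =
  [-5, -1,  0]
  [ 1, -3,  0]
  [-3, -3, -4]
e^{tA} =
  [-t*exp(-4*t) + exp(-4*t), -t*exp(-4*t), 0]
  [t*exp(-4*t), t*exp(-4*t) + exp(-4*t), 0]
  [-3*t*exp(-4*t), -3*t*exp(-4*t), exp(-4*t)]

Strategy: write A = P · J · P⁻¹ where J is a Jordan canonical form, so e^{tA} = P · e^{tJ} · P⁻¹, and e^{tJ} can be computed block-by-block.

A has Jordan form
J =
  [-4,  1,  0]
  [ 0, -4,  0]
  [ 0,  0, -4]
(up to reordering of blocks).

Per-block formulas:
  For a 2×2 Jordan block J_2(-4): exp(t · J_2(-4)) = e^(-4t)·(I + t·N), where N is the 2×2 nilpotent shift.
  For a 1×1 block at λ = -4: exp(t · [-4]) = [e^(-4t)].

After assembling e^{tJ} and conjugating by P, we get:

e^{tA} =
  [-t*exp(-4*t) + exp(-4*t), -t*exp(-4*t), 0]
  [t*exp(-4*t), t*exp(-4*t) + exp(-4*t), 0]
  [-3*t*exp(-4*t), -3*t*exp(-4*t), exp(-4*t)]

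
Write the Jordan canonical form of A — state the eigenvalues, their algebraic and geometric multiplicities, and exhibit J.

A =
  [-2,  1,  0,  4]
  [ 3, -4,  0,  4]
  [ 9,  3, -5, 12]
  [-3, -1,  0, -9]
J_2(-5) ⊕ J_1(-5) ⊕ J_1(-5)

The characteristic polynomial is
  det(x·I − A) = x^4 + 20*x^3 + 150*x^2 + 500*x + 625 = (x + 5)^4

Eigenvalues and multiplicities (the geometric multiplicity of λ is n − rank(A − λI), which equals the number of Jordan blocks for λ):
  λ = -5: algebraic multiplicity = 4, geometric multiplicity = 3

Determining the block sizes for each eigenvalue:
  λ = -5: 3 blocks summing to 4 forces exactly one block of size 2 and the rest size 1 → block sizes [2, 1, 1]

Assembling the blocks gives a Jordan form
J =
  [-5,  1,  0,  0]
  [ 0, -5,  0,  0]
  [ 0,  0, -5,  0]
  [ 0,  0,  0, -5]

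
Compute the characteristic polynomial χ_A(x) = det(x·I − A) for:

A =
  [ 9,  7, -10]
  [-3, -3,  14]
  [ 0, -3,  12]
x^3 - 18*x^2 + 108*x - 216

Expanding det(x·I − A) (e.g. by cofactor expansion or by noting that A is similar to its Jordan form J, which has the same characteristic polynomial as A) gives
  χ_A(x) = x^3 - 18*x^2 + 108*x - 216
which factors as (x - 6)^3. The eigenvalues (with algebraic multiplicities) are λ = 6 with multiplicity 3.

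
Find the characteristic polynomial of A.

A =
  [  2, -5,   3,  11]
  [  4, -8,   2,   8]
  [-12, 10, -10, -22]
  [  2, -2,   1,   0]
x^4 + 16*x^3 + 96*x^2 + 256*x + 256

Expanding det(x·I − A) (e.g. by cofactor expansion or by noting that A is similar to its Jordan form J, which has the same characteristic polynomial as A) gives
  χ_A(x) = x^4 + 16*x^3 + 96*x^2 + 256*x + 256
which factors as (x + 4)^4. The eigenvalues (with algebraic multiplicities) are λ = -4 with multiplicity 4.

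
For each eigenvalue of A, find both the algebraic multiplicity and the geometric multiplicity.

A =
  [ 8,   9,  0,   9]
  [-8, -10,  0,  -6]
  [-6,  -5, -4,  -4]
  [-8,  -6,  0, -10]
λ = -4: alg = 4, geom = 2

Step 1 — factor the characteristic polynomial to read off the algebraic multiplicities:
  χ_A(x) = (x + 4)^4

Step 2 — compute geometric multiplicities via the rank-nullity identity g(λ) = n − rank(A − λI):
  rank(A − (-4)·I) = 2, so dim ker(A − (-4)·I) = n − 2 = 2

Summary:
  λ = -4: algebraic multiplicity = 4, geometric multiplicity = 2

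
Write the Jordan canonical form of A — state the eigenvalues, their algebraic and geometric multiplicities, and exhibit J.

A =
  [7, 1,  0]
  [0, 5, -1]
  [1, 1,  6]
J_3(6)

The characteristic polynomial is
  det(x·I − A) = x^3 - 18*x^2 + 108*x - 216 = (x - 6)^3

Eigenvalues and multiplicities (the geometric multiplicity of λ is n − rank(A − λI), which equals the number of Jordan blocks for λ):
  λ = 6: algebraic multiplicity = 3, geometric multiplicity = 1

Determining the block sizes for each eigenvalue:
  λ = 6: one block (gm = 1), so the single block has size am = 3 → block sizes [3]

Assembling the blocks gives a Jordan form
J =
  [6, 1, 0]
  [0, 6, 1]
  [0, 0, 6]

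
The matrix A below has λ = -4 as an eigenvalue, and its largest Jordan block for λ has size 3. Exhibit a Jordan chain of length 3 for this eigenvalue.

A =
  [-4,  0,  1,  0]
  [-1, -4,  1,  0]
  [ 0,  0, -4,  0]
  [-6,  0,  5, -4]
A Jordan chain for λ = -4 of length 3:
v_1 = (0, -1, 0, -6)ᵀ
v_2 = (1, 1, 0, 5)ᵀ
v_3 = (0, 0, 1, 0)ᵀ

Let N = A − (-4)·I. We want v_3 with N^3 v_3 = 0 but N^2 v_3 ≠ 0; then v_{j-1} := N · v_j for j = 3, …, 2.

Pick v_3 = (0, 0, 1, 0)ᵀ.
Then v_2 = N · v_3 = (1, 1, 0, 5)ᵀ.
Then v_1 = N · v_2 = (0, -1, 0, -6)ᵀ.

Sanity check: (A − (-4)·I) v_1 = (0, 0, 0, 0)ᵀ = 0. ✓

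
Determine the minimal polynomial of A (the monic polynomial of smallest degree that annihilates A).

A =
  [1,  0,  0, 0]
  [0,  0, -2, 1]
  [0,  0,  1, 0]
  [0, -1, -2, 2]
x^2 - 2*x + 1

The characteristic polynomial is χ_A(x) = (x - 1)^4, so the eigenvalues are known. The minimal polynomial is
  m_A(x) = Π_λ (x − λ)^{k_λ}
where k_λ is the size of the *largest* Jordan block for λ (equivalently, the smallest k with (A − λI)^k v = 0 for every generalised eigenvector v of λ).

  λ = 1: largest Jordan block has size 2, contributing (x − 1)^2

So m_A(x) = (x - 1)^2 = x^2 - 2*x + 1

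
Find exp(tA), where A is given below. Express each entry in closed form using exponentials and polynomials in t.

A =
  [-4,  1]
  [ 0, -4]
e^{tA} =
  [exp(-4*t), t*exp(-4*t)]
  [0, exp(-4*t)]

Strategy: write A = P · J · P⁻¹ where J is a Jordan canonical form, so e^{tA} = P · e^{tJ} · P⁻¹, and e^{tJ} can be computed block-by-block.

A has Jordan form
J =
  [-4,  1]
  [ 0, -4]
(up to reordering of blocks).

Per-block formulas:
  For a 2×2 Jordan block J_2(-4): exp(t · J_2(-4)) = e^(-4t)·(I + t·N), where N is the 2×2 nilpotent shift.

After assembling e^{tJ} and conjugating by P, we get:

e^{tA} =
  [exp(-4*t), t*exp(-4*t)]
  [0, exp(-4*t)]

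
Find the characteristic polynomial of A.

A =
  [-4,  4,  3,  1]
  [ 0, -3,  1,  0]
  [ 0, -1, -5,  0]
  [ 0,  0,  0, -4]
x^4 + 16*x^3 + 96*x^2 + 256*x + 256

Expanding det(x·I − A) (e.g. by cofactor expansion or by noting that A is similar to its Jordan form J, which has the same characteristic polynomial as A) gives
  χ_A(x) = x^4 + 16*x^3 + 96*x^2 + 256*x + 256
which factors as (x + 4)^4. The eigenvalues (with algebraic multiplicities) are λ = -4 with multiplicity 4.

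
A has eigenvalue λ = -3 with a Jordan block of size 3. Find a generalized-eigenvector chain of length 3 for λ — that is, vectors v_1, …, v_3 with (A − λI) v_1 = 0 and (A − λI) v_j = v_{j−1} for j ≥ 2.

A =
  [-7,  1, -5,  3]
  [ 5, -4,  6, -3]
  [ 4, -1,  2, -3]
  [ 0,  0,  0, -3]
A Jordan chain for λ = -3 of length 3:
v_1 = (1, -1, -1, 0)ᵀ
v_2 = (-4, 5, 4, 0)ᵀ
v_3 = (1, 0, 0, 0)ᵀ

Let N = A − (-3)·I. We want v_3 with N^3 v_3 = 0 but N^2 v_3 ≠ 0; then v_{j-1} := N · v_j for j = 3, …, 2.

Pick v_3 = (1, 0, 0, 0)ᵀ.
Then v_2 = N · v_3 = (-4, 5, 4, 0)ᵀ.
Then v_1 = N · v_2 = (1, -1, -1, 0)ᵀ.

Sanity check: (A − (-3)·I) v_1 = (0, 0, 0, 0)ᵀ = 0. ✓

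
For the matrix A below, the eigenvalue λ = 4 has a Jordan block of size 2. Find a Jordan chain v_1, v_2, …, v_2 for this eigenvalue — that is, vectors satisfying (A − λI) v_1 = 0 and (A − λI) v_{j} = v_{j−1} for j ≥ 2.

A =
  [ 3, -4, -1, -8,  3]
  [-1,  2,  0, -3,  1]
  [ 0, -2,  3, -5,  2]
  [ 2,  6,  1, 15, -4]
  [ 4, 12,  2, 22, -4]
A Jordan chain for λ = 4 of length 2:
v_1 = (2, 0, 2, -2, -4)ᵀ
v_2 = (2, -1, 0, 0, 0)ᵀ

Let N = A − (4)·I. We want v_2 with N^2 v_2 = 0 but N^1 v_2 ≠ 0; then v_{j-1} := N · v_j for j = 2, …, 2.

Pick v_2 = (2, -1, 0, 0, 0)ᵀ.
Then v_1 = N · v_2 = (2, 0, 2, -2, -4)ᵀ.

Sanity check: (A − (4)·I) v_1 = (0, 0, 0, 0, 0)ᵀ = 0. ✓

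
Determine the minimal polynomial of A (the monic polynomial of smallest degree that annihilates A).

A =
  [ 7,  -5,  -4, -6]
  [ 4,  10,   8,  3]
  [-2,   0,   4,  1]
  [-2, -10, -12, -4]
x^4 - 17*x^3 + 96*x^2 - 180*x

The characteristic polynomial is χ_A(x) = x*(x - 6)^2*(x - 5), so the eigenvalues are known. The minimal polynomial is
  m_A(x) = Π_λ (x − λ)^{k_λ}
where k_λ is the size of the *largest* Jordan block for λ (equivalently, the smallest k with (A − λI)^k v = 0 for every generalised eigenvector v of λ).

  λ = 0: largest Jordan block has size 1, contributing (x − 0)
  λ = 5: largest Jordan block has size 1, contributing (x − 5)
  λ = 6: largest Jordan block has size 2, contributing (x − 6)^2

So m_A(x) = x*(x - 6)^2*(x - 5) = x^4 - 17*x^3 + 96*x^2 - 180*x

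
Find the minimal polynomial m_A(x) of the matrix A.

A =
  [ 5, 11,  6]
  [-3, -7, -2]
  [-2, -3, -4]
x^3 + 6*x^2 + 12*x + 8

The characteristic polynomial is χ_A(x) = (x + 2)^3, so the eigenvalues are known. The minimal polynomial is
  m_A(x) = Π_λ (x − λ)^{k_λ}
where k_λ is the size of the *largest* Jordan block for λ (equivalently, the smallest k with (A − λI)^k v = 0 for every generalised eigenvector v of λ).

  λ = -2: largest Jordan block has size 3, contributing (x + 2)^3

So m_A(x) = (x + 2)^3 = x^3 + 6*x^2 + 12*x + 8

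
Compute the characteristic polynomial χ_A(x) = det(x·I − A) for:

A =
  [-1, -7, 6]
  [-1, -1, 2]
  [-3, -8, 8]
x^3 - 6*x^2 + 12*x - 8

Expanding det(x·I − A) (e.g. by cofactor expansion or by noting that A is similar to its Jordan form J, which has the same characteristic polynomial as A) gives
  χ_A(x) = x^3 - 6*x^2 + 12*x - 8
which factors as (x - 2)^3. The eigenvalues (with algebraic multiplicities) are λ = 2 with multiplicity 3.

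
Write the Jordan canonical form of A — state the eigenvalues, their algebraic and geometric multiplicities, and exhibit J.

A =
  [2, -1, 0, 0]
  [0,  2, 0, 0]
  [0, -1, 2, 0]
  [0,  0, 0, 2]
J_2(2) ⊕ J_1(2) ⊕ J_1(2)

The characteristic polynomial is
  det(x·I − A) = x^4 - 8*x^3 + 24*x^2 - 32*x + 16 = (x - 2)^4

Eigenvalues and multiplicities (the geometric multiplicity of λ is n − rank(A − λI), which equals the number of Jordan blocks for λ):
  λ = 2: algebraic multiplicity = 4, geometric multiplicity = 3

Determining the block sizes for each eigenvalue:
  λ = 2: 3 blocks summing to 4 forces exactly one block of size 2 and the rest size 1 → block sizes [2, 1, 1]

Assembling the blocks gives a Jordan form
J =
  [2, 1, 0, 0]
  [0, 2, 0, 0]
  [0, 0, 2, 0]
  [0, 0, 0, 2]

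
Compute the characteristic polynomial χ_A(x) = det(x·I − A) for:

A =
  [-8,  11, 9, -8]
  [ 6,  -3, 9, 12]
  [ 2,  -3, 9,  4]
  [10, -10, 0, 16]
x^4 - 14*x^3 + 36*x^2 + 216*x - 864

Expanding det(x·I − A) (e.g. by cofactor expansion or by noting that A is similar to its Jordan form J, which has the same characteristic polynomial as A) gives
  χ_A(x) = x^4 - 14*x^3 + 36*x^2 + 216*x - 864
which factors as (x - 6)^3*(x + 4). The eigenvalues (with algebraic multiplicities) are λ = -4 with multiplicity 1, λ = 6 with multiplicity 3.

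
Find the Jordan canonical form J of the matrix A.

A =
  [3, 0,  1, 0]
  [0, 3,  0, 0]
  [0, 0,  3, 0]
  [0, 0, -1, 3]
J_2(3) ⊕ J_1(3) ⊕ J_1(3)

The characteristic polynomial is
  det(x·I − A) = x^4 - 12*x^3 + 54*x^2 - 108*x + 81 = (x - 3)^4

Eigenvalues and multiplicities (the geometric multiplicity of λ is n − rank(A − λI), which equals the number of Jordan blocks for λ):
  λ = 3: algebraic multiplicity = 4, geometric multiplicity = 3

Determining the block sizes for each eigenvalue:
  λ = 3: 3 blocks summing to 4 forces exactly one block of size 2 and the rest size 1 → block sizes [2, 1, 1]

Assembling the blocks gives a Jordan form
J =
  [3, 1, 0, 0]
  [0, 3, 0, 0]
  [0, 0, 3, 0]
  [0, 0, 0, 3]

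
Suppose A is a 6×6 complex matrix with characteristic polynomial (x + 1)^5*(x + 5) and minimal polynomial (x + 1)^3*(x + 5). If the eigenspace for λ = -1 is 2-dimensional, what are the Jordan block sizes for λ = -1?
Block sizes for λ = -1: [3, 2]

Step 1 — from the characteristic polynomial, algebraic multiplicity of λ = -1 is 5. From dim ker(A − (-1)·I) = 2, there are exactly 2 Jordan blocks for λ = -1.
Step 2 — from the minimal polynomial, the factor (x + 1)^3 tells us the largest block for λ = -1 has size 3.
Step 3 — with total size 5, 2 blocks, and largest block 3, the block sizes (in nonincreasing order) are [3, 2].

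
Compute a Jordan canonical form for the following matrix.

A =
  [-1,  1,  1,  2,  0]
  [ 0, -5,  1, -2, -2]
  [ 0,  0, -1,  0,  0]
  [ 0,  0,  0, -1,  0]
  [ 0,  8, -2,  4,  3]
J_3(-1) ⊕ J_1(-1) ⊕ J_1(-1)

The characteristic polynomial is
  det(x·I − A) = x^5 + 5*x^4 + 10*x^3 + 10*x^2 + 5*x + 1 = (x + 1)^5

Eigenvalues and multiplicities (the geometric multiplicity of λ is n − rank(A − λI), which equals the number of Jordan blocks for λ):
  λ = -1: algebraic multiplicity = 5, geometric multiplicity = 3

Determining the block sizes for each eigenvalue:
  λ = -1: with am = 5 and gm = 3, the partition is not yet determined (e.g. several partitions of 5 into 3 parts exist). Let N = A − (-1)·I. Computing rank(N^1) = 2, rank(N^2) = 1, rank(N^3) = 0; the number of blocks of size ≥ j is rank(N^{j−1}) − rank(N^j), giving [3, 1, 1]. So we have 1 block(s) of size 3, 2 block(s) of size 1 → block sizes [3, 1, 1]

Assembling the blocks gives a Jordan form
J =
  [-1,  1,  0,  0,  0]
  [ 0, -1,  1,  0,  0]
  [ 0,  0, -1,  0,  0]
  [ 0,  0,  0, -1,  0]
  [ 0,  0,  0,  0, -1]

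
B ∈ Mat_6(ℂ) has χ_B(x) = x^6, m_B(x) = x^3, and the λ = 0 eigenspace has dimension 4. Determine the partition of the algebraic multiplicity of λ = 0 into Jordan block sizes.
Block sizes for λ = 0: [3, 1, 1, 1]

Step 1 — from the characteristic polynomial, algebraic multiplicity of λ = 0 is 6. From dim ker(B − (0)·I) = 4, there are exactly 4 Jordan blocks for λ = 0.
Step 2 — from the minimal polynomial, the factor (x − 0)^3 tells us the largest block for λ = 0 has size 3.
Step 3 — with total size 6, 4 blocks, and largest block 3, the block sizes (in nonincreasing order) are [3, 1, 1, 1].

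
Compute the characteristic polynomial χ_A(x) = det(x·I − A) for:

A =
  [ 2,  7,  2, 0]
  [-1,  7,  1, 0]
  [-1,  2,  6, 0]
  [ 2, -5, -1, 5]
x^4 - 20*x^3 + 150*x^2 - 500*x + 625

Expanding det(x·I − A) (e.g. by cofactor expansion or by noting that A is similar to its Jordan form J, which has the same characteristic polynomial as A) gives
  χ_A(x) = x^4 - 20*x^3 + 150*x^2 - 500*x + 625
which factors as (x - 5)^4. The eigenvalues (with algebraic multiplicities) are λ = 5 with multiplicity 4.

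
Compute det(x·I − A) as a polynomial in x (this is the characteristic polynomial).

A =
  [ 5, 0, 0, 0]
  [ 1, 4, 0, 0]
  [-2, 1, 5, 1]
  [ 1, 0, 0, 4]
x^4 - 18*x^3 + 121*x^2 - 360*x + 400

Expanding det(x·I − A) (e.g. by cofactor expansion or by noting that A is similar to its Jordan form J, which has the same characteristic polynomial as A) gives
  χ_A(x) = x^4 - 18*x^3 + 121*x^2 - 360*x + 400
which factors as (x - 5)^2*(x - 4)^2. The eigenvalues (with algebraic multiplicities) are λ = 4 with multiplicity 2, λ = 5 with multiplicity 2.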